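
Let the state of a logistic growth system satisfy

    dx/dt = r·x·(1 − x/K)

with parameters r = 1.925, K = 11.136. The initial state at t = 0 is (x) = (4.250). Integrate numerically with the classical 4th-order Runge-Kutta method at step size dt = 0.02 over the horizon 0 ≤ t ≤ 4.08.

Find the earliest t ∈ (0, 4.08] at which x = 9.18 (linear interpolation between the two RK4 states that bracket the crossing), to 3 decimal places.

t=0.000: state=(4.250)
step 1 (dt=0.02): k1=(5.059), k2=(5.082), k3=(5.082), k4=(5.103); state += dt/6·(k1+2k2+2k3+k4)
t=0.020: state=(4.352)
t=0.040: state=(4.454)
t=0.060: state=(4.557)
continuing one RK4 step at a time; state shown every 10 steps (Δt=0.2):
t=0.200: state=(5.297)
t=0.400: state=(6.363)
t=0.600: state=(7.373)
t=0.800: state=(8.265)
t=1.000: state=(9.007)
t=1.040: state=(9.137)
next step: t=1.060: state=(9.199) — x has crossed 9.18
linear interpolation between t=1.040 (9.13658) and t=1.060 (9.19896) → t≈1.054

t = 1.054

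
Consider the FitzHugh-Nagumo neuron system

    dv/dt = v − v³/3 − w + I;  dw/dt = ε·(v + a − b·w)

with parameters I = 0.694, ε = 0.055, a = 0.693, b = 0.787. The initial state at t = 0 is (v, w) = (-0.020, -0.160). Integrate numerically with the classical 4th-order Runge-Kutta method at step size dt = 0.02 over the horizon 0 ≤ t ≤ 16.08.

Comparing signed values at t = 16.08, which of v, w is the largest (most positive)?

t=0.000: state=(-0.020, -0.160)
step 1 (dt=0.02): k1=(0.834, 0.044), k2=(0.842, 0.044), k3=(0.842, 0.044), k4=(0.850, 0.045); state += dt/6·(k1+2k2+2k3+k4)
t=0.020: state=(-0.003, -0.159)
t=0.040: state=(0.014, -0.158)
t=0.060: state=(0.031, -0.157)
continuing one RK4 step at a time; state shown every 50 steps (Δt=1):
t=1.000: state=(1.216, -0.087)
t=2.000: state=(1.939, 0.046)
t=3.000: state=(1.958, 0.187)
t=4.000: state=(1.913, 0.320)
t=5.000: state=(1.865, 0.446)
t=6.000: state=(1.816, 0.563)
t=7.000: state=(1.766, 0.673)
t=8.000: state=(1.716, 0.775)
t=9.000: state=(1.665, 0.871)
t=10.000: state=(1.614, 0.960)
t=11.000: state=(1.560, 1.042)
t=12.000: state=(1.506, 1.117)
t=13.000: state=(1.449, 1.187)
t=14.000: state=(1.390, 1.250)
t=15.000: state=(1.326, 1.308)
t=16.000: state=(1.258, 1.359)
t=16.080: state=(1.253, 1.363)
compare at T: v=1.253, w=1.363

largest component: w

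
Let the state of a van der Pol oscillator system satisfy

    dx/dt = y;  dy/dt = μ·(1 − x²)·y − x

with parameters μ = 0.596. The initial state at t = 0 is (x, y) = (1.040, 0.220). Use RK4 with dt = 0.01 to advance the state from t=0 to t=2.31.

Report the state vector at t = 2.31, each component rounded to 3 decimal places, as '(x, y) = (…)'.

t=0.000: state=(1.040, 0.220)
step 1 (dt=0.01): k1=(0.220, -1.051), k2=(0.215, -1.052), k3=(0.215, -1.052), k4=(0.209, -1.053); state += dt/6·(k1+2k2+2k3+k4)
t=0.010: state=(1.042, 0.209)
t=0.020: state=(1.044, 0.199)
t=0.030: state=(1.046, 0.188)
continuing one RK4 step at a time; state shown every 10 steps (Δt=0.1):
t=0.100: state=(1.057, 0.114)
t=0.200: state=(1.063, 0.008)
t=0.300: state=(1.058, -0.098)
t=0.400: state=(1.043, -0.202)
t=0.500: state=(1.018, -0.305)
t=0.600: state=(0.982, -0.405)
t=0.700: state=(0.937, -0.503)
t=0.800: state=(0.882, -0.600)
t=0.900: state=(0.817, -0.695)
t=1.000: state=(0.743, -0.791)
t=1.100: state=(0.659, -0.886)
t=1.200: state=(0.565, -0.982)
t=1.300: state=(0.462, -1.079)
t=1.400: state=(0.350, -1.176)
t=1.500: state=(0.227, -1.271)
t=1.600: state=(0.095, -1.364)
t=1.700: state=(-0.045, -1.450)
t=1.800: state=(-0.194, -1.526)
t=1.900: state=(-0.350, -1.584)
t=2.000: state=(-0.510, -1.619)
t=2.100: state=(-0.673, -1.623)
t=2.200: state=(-0.834, -1.589)
t=2.300: state=(-0.989, -1.513)
t=2.310: state=(-1.004, -1.503)

(x, y) = (-1.004, -1.503)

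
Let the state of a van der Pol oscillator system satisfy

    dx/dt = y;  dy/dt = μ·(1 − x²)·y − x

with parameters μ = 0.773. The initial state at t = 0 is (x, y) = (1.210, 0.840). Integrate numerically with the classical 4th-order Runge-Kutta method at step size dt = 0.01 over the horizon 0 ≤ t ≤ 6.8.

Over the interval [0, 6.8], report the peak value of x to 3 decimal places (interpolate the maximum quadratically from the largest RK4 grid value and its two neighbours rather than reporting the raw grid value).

t=0.000: state=(1.210, 0.840)
step 1 (dt=0.01): k1=(0.840, -1.511), k2=(0.832, -1.519), k3=(0.832, -1.519), k4=(0.825, -1.527); state += dt/6·(k1+2k2+2k3+k4)
t=0.010: state=(1.218, 0.825)
t=0.020: state=(1.226, 0.809)
t=0.030: state=(1.235, 0.794)
continuing one RK4 step at a time; state shown every 25 steps (Δt=0.25):
t=0.250: state=(1.370, 0.433)
t=0.500: state=(1.428, 0.038)
t=0.750: state=(1.395, -0.291)
t=1.000: state=(1.287, -0.561)
t=1.250: state=(1.117, -0.804)
t=1.500: state=(0.885, -1.054)
t=1.750: state=(0.586, -1.344)
t=2.000: state=(0.208, -1.687)
t=2.250: state=(-0.259, -2.037)
t=2.500: state=(-0.795, -2.196)
t=2.750: state=(-1.316, -1.876)
t=3.000: state=(-1.695, -1.121)
t=3.250: state=(-1.876, -0.363)
t=3.500: state=(-1.897, 0.153)
t=3.750: state=(-1.817, 0.466)
t=4.000: state=(-1.673, 0.676)
t=4.250: state=(-1.482, 0.851)
t=4.500: state=(-1.246, 1.036)
t=4.750: state=(-0.960, 1.263)
t=5.000: state=(-0.609, 1.562)
t=5.250: state=(-0.172, 1.943)
t=5.500: state=(0.363, 2.321)
t=5.750: state=(0.964, 2.402)
t=6.000: state=(1.509, 1.856)
t=6.250: state=(1.859, 0.931)
t=6.500: state=(1.990, 0.171)
t=6.750: state=(1.971, -0.282)
t=6.800: state=(1.955, -0.346)
largest grid value and its neighbours: x(6.570)=1.99666, x(6.580)=1.99673, x(6.590)=1.99660
parabola through these three points peaks at t≈6.578 with x≈1.99673

max x = 1.997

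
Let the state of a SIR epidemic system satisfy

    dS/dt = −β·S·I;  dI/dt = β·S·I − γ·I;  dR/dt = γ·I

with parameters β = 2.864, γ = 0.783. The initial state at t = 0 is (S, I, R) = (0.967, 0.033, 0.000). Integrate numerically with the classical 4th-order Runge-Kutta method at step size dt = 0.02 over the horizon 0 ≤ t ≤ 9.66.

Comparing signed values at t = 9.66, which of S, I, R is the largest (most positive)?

t=0.000: state=(0.967, 0.033, 0.000)
step 1 (dt=0.02): k1=(-0.091, 0.066, 0.026), k2=(-0.093, 0.067, 0.026), k3=(-0.093, 0.067, 0.026), k4=(-0.095, 0.068, 0.027); state += dt/6·(k1+2k2+2k3+k4)
t=0.020: state=(0.965, 0.034, 0.001)
t=0.040: state=(0.963, 0.036, 0.001)
t=0.060: state=(0.961, 0.037, 0.002)
continuing one RK4 step at a time; state shown every 25 steps (Δt=0.5):
t=0.500: state=(0.893, 0.085, 0.022)
t=1.000: state=(0.739, 0.187, 0.073)
t=1.500: state=(0.516, 0.312, 0.172)
t=2.000: state=(0.311, 0.379, 0.310)
t=2.500: state=(0.182, 0.361, 0.457)
t=3.000: state=(0.113, 0.300, 0.587)
t=3.500: state=(0.077, 0.232, 0.691)
t=4.000: state=(0.058, 0.172, 0.770)
t=4.500: state=(0.047, 0.125, 0.828)
t=5.000: state=(0.040, 0.090, 0.870)
t=5.500: state=(0.036, 0.064, 0.900)
t=6.000: state=(0.033, 0.046, 0.921)
t=6.500: state=(0.032, 0.032, 0.936)
t=7.000: state=(0.030, 0.023, 0.947)
t=7.500: state=(0.029, 0.016, 0.954)
t=8.000: state=(0.029, 0.011, 0.960)
t=8.500: state=(0.029, 0.008, 0.963)
t=9.000: state=(0.028, 0.006, 0.966)
t=9.500: state=(0.028, 0.004, 0.968)
t=9.660: state=(0.028, 0.004, 0.968)
compare at T: S=0.028, I=0.004, R=0.968

largest component: R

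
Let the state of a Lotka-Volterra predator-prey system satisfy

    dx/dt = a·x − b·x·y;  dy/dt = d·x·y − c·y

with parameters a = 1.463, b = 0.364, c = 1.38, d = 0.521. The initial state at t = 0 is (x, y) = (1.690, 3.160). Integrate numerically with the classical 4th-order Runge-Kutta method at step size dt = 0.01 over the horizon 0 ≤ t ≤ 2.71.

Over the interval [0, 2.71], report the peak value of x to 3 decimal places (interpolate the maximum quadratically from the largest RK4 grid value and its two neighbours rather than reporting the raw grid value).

t=0.000: state=(1.690, 3.160)
step 1 (dt=0.01): k1=(0.529, -1.578), k2=(0.534, -1.570), k3=(0.534, -1.570), k4=(0.540, -1.562); state += dt/6·(k1+2k2+2k3+k4)
t=0.010: state=(1.695, 3.144)
t=0.020: state=(1.701, 3.129)
t=0.030: state=(1.706, 3.113)
continuing one RK4 step at a time; state shown every 10 steps (Δt=0.1):
t=0.100: state=(1.749, 3.010)
t=0.200: state=(1.818, 2.878)
t=0.300: state=(1.900, 2.761)
t=0.400: state=(1.992, 2.662)
t=0.500: state=(2.097, 2.579)
t=0.600: state=(2.212, 2.514)
t=0.700: state=(2.339, 2.465)
t=0.800: state=(2.477, 2.434)
t=0.900: state=(2.624, 2.422)
t=1.000: state=(2.781, 2.429)
t=1.100: state=(2.946, 2.456)
t=1.200: state=(3.116, 2.505)
t=1.300: state=(3.288, 2.578)
t=1.400: state=(3.459, 2.678)
t=1.500: state=(3.624, 2.805)
t=1.600: state=(3.777, 2.964)
t=1.700: state=(3.912, 3.154)
t=1.800: state=(4.021, 3.379)
t=1.900: state=(4.097, 3.637)
t=2.000: state=(4.133, 3.927)
t=2.100: state=(4.124, 4.242)
t=2.200: state=(4.066, 4.575)
t=2.300: state=(3.960, 4.913)
t=2.400: state=(3.810, 5.241)
t=2.500: state=(3.624, 5.542)
t=2.600: state=(3.412, 5.799)
t=2.700: state=(3.186, 5.999)
t=2.710: state=(3.163, 6.015)
largest grid value and its neighbours: x(2.020)=4.13498, x(2.030)=4.13522, x(2.040)=4.13499
parabola through these three points peaks at t≈2.030 with x≈4.13522

max x = 4.135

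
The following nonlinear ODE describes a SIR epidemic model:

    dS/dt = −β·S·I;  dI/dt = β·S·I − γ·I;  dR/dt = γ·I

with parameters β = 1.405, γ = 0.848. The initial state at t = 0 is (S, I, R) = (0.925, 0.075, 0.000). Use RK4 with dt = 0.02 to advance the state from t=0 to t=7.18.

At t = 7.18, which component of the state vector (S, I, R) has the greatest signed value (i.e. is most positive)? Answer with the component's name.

largest component: R

t=0.000: state=(0.925, 0.075, 0.000)
step 1 (dt=0.02): k1=(-0.097, 0.034, 0.064), k2=(-0.098, 0.034, 0.064), k3=(-0.098, 0.034, 0.064), k4=(-0.098, 0.034, 0.064); state += dt/6·(k1+2k2+2k3+k4)
t=0.020: state=(0.923, 0.076, 0.001)
t=0.040: state=(0.921, 0.076, 0.003)
t=0.060: state=(0.919, 0.077, 0.004)
continuing one RK4 step at a time; state shown every 25 steps (Δt=0.5):
t=0.500: state=(0.872, 0.092, 0.035)
t=1.000: state=(0.813, 0.109, 0.078)
t=1.500: state=(0.749, 0.124, 0.128)
t=2.000: state=(0.684, 0.134, 0.183)
t=2.500: state=(0.621, 0.139, 0.240)
t=3.000: state=(0.563, 0.137, 0.299)
t=3.500: state=(0.513, 0.131, 0.356)
t=4.000: state=(0.469, 0.121, 0.410)
t=4.500: state=(0.433, 0.109, 0.459)
t=5.000: state=(0.403, 0.095, 0.502)
t=5.500: state=(0.378, 0.082, 0.539)
t=6.000: state=(0.359, 0.070, 0.572)
t=6.500: state=(0.343, 0.058, 0.599)
t=7.000: state=(0.330, 0.048, 0.621)
t=7.180: state=(0.327, 0.045, 0.628)
compare at T: S=0.327, I=0.045, R=0.628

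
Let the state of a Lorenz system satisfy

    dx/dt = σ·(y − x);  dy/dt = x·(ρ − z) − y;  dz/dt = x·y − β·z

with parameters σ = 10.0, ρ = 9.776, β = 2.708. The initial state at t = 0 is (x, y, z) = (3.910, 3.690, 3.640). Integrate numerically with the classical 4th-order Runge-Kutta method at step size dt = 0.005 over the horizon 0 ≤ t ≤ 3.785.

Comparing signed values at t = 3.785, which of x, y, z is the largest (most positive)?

largest component: z

t=0.000: state=(3.910, 3.690, 3.640)
step 1 (dt=0.005): k1=(-2.200, 20.302, 4.571), k2=(-1.637, 20.173, 4.718), k3=(-1.655, 20.180, 4.721), k4=(-1.108, 20.058, 4.870); state += dt/6·(k1+2k2+2k3+k4)
t=0.005: state=(3.902, 3.791, 3.664)
t=0.010: state=(3.899, 3.891, 3.689)
t=0.015: state=(3.901, 3.989, 3.715)
continuing one RK4 step at a time; state shown every 40 steps (Δt=0.2):
t=0.200: state=(5.803, 7.206, 6.346)
t=0.400: state=(7.092, 6.523, 11.522)
t=0.600: state=(4.556, 3.248, 10.885)
t=0.800: state=(3.084, 2.898, 7.923)
t=1.000: state=(3.491, 4.023, 6.302)
t=1.200: state=(4.975, 5.825, 6.982)
t=1.400: state=(6.136, 6.233, 9.634)
t=1.600: state=(5.274, 4.528, 10.418)
t=1.800: state=(4.082, 3.756, 8.864)
t=2.000: state=(4.031, 4.271, 7.579)
t=2.200: state=(4.822, 5.297, 7.719)
t=2.400: state=(5.528, 5.659, 9.050)
t=2.600: state=(5.238, 4.884, 9.719)
t=2.800: state=(4.545, 4.297, 9.023)
t=3.000: state=(4.396, 4.489, 8.207)
t=3.200: state=(4.796, 5.055, 8.173)
t=3.400: state=(5.206, 5.305, 8.844)
t=3.600: state=(5.118, 4.954, 9.281)
t=3.785: state=(4.770, 4.603, 9.026)
compare at T: x=4.770, y=4.603, z=9.026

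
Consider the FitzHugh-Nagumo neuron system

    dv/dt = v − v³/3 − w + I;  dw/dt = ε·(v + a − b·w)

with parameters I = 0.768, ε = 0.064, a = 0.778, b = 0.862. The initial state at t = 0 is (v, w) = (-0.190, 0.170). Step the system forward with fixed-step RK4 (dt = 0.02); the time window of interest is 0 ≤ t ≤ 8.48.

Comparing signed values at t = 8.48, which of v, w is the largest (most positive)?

t=0.000: state=(-0.190, 0.170)
step 1 (dt=0.02): k1=(0.410, 0.028), k2=(0.414, 0.029), k3=(0.414, 0.029), k4=(0.418, 0.029); state += dt/6·(k1+2k2+2k3+k4)
t=0.020: state=(-0.182, 0.171)
t=0.040: state=(-0.173, 0.171)
t=0.060: state=(-0.165, 0.172)
continuing one RK4 step at a time; state shown every 25 steps (Δt=0.5):
t=0.500: state=(0.070, 0.188)
t=1.000: state=(0.479, 0.215)
t=1.500: state=(1.041, 0.258)
t=2.000: state=(1.547, 0.317)
t=2.500: state=(1.791, 0.386)
t=3.000: state=(1.855, 0.458)
t=3.500: state=(1.853, 0.529)
t=4.000: state=(1.833, 0.597)
t=4.500: state=(1.807, 0.663)
t=5.000: state=(1.779, 0.726)
t=5.500: state=(1.751, 0.787)
t=6.000: state=(1.722, 0.844)
t=6.500: state=(1.694, 0.900)
t=7.000: state=(1.665, 0.953)
t=7.500: state=(1.636, 1.004)
t=8.000: state=(1.606, 1.052)
t=8.480: state=(1.578, 1.097)
compare at T: v=1.578, w=1.097

largest component: v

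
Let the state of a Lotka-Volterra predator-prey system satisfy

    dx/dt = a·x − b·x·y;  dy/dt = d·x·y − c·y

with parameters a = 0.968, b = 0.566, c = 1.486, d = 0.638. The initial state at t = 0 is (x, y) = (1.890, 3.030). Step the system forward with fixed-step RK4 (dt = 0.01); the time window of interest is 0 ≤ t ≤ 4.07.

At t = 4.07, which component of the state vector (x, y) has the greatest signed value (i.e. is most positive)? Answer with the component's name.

largest component: x

t=0.000: state=(1.890, 3.030)
step 1 (dt=0.01): k1=(-1.412, -0.849), k2=(-1.402, -0.861), k3=(-1.402, -0.861), k4=(-1.392, -0.874); state += dt/6·(k1+2k2+2k3+k4)
t=0.010: state=(1.876, 3.021)
t=0.020: state=(1.862, 3.013)
t=0.030: state=(1.849, 3.003)
continuing one RK4 step at a time; state shown every 20 steps (Δt=0.2):
t=0.200: state=(1.646, 2.818)
t=0.400: state=(1.474, 2.553)
t=0.600: state=(1.361, 2.271)
t=0.800: state=(1.297, 1.998)
t=1.000: state=(1.274, 1.749)
t=1.200: state=(1.285, 1.529)
t=1.400: state=(1.326, 1.341)
t=1.600: state=(1.395, 1.185)
t=1.800: state=(1.492, 1.058)
t=2.000: state=(1.615, 0.958)
t=2.200: state=(1.767, 0.883)
t=2.400: state=(1.947, 0.831)
t=2.600: state=(2.154, 0.802)
t=2.800: state=(2.389, 0.796)
t=3.000: state=(2.647, 0.815)
t=3.200: state=(2.923, 0.863)
t=3.400: state=(3.203, 0.948)
t=3.600: state=(3.467, 1.078)
t=3.800: state=(3.687, 1.265)
t=4.000: state=(3.825, 1.520)
t=4.070: state=(3.846, 1.626)
compare at T: x=3.846, y=1.626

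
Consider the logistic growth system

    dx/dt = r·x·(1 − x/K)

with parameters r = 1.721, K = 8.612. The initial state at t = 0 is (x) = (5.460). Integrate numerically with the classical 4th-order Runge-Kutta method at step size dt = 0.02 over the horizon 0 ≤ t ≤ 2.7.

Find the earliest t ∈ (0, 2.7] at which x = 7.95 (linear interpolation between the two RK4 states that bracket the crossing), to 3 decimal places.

t = 1.125

t=0.000: state=(5.460)
step 1 (dt=0.02): k1=(3.439), k2=(3.423), k3=(3.423), k4=(3.407); state += dt/6·(k1+2k2+2k3+k4)
t=0.020: state=(5.528)
t=0.040: state=(5.596)
t=0.060: state=(5.663)
continuing one RK4 step at a time; state shown every 5 steps (Δt=0.1):
t=0.100: state=(5.795)
t=0.200: state=(6.111)
t=0.300: state=(6.405)
t=0.400: state=(6.676)
t=0.500: state=(6.922)
t=0.600: state=(7.144)
t=0.700: state=(7.341)
t=0.800: state=(7.517)
t=0.900: state=(7.671)
t=1.000: state=(7.806)
t=1.100: state=(7.923)
t=1.120: state=(7.945)
next step: t=1.140: state=(7.966) — x has crossed 7.95
linear interpolation between t=1.120 (7.94465) and t=1.140 (7.96553) → t≈1.125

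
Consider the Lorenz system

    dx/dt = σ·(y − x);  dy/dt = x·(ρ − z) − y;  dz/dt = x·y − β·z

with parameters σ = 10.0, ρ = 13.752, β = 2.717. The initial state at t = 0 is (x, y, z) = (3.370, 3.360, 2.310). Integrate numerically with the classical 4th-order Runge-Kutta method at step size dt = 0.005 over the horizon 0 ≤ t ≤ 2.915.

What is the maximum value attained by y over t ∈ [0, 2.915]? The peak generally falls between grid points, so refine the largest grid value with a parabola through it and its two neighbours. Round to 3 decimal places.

t=0.000: state=(3.370, 3.360, 2.310)
step 1 (dt=0.005): k1=(-0.100, 35.200, 5.047), k2=(0.782, 35.066, 5.308), k3=(0.757, 35.090, 5.313), k4=(1.617, 34.978, 5.579); state += dt/6·(k1+2k2+2k3+k4)
t=0.005: state=(3.374, 3.535, 2.337)
t=0.010: state=(3.386, 3.710, 2.366)
t=0.015: state=(3.406, 3.884, 2.398)
continuing one RK4 step at a time; state shown every 20 steps (Δt=0.1):
t=0.100: state=(4.682, 7.034, 3.566)
t=0.200: state=(7.712, 11.153, 7.797)
t=0.300: state=(10.459, 11.712, 15.782)
t=0.400: state=(9.249, 5.847, 20.066)
t=0.500: state=(5.281, 1.545, 17.447)
t=0.600: state=(2.510, 0.711, 13.614)
t=0.700: state=(1.435, 0.933, 10.502)
t=0.800: state=(1.280, 1.401, 8.135)
t=0.900: state=(1.613, 2.153, 6.421)
t=1.000: state=(2.391, 3.437, 5.379)
t=1.100: state=(3.786, 5.572, 5.318)
t=1.200: state=(5.991, 8.567, 7.128)
t=1.300: state=(8.562, 10.758, 11.876)
t=1.400: state=(9.466, 8.752, 17.264)
t=1.500: state=(7.361, 4.374, 18.024)
t=1.600: state=(4.539, 2.212, 15.320)
t=1.700: state=(2.919, 1.963, 12.301)
t=1.800: state=(2.469, 2.450, 9.870)
t=1.900: state=(2.781, 3.399, 8.180)
t=2.000: state=(3.699, 4.923, 7.408)
t=2.100: state=(5.232, 7.052, 8.007)
t=2.200: state=(7.172, 9.063, 10.601)
t=2.300: state=(8.510, 9.021, 14.580)
t=2.400: state=(7.936, 6.378, 16.824)
t=2.500: state=(5.961, 3.900, 15.873)
t=2.600: state=(4.264, 3.029, 13.564)
t=2.700: state=(3.515, 3.216, 11.355)
t=2.800: state=(3.588, 3.999, 9.750)
t=2.900: state=(4.293, 5.277, 9.021)
t=2.915: state=(4.447, 5.507, 9.007)
largest grid value and its neighbours: y(0.255)=12.34146, y(0.260)=12.35399, y(0.265)=12.34686
parabola through these three points peaks at t≈0.261 with y≈12.35418

max y = 12.354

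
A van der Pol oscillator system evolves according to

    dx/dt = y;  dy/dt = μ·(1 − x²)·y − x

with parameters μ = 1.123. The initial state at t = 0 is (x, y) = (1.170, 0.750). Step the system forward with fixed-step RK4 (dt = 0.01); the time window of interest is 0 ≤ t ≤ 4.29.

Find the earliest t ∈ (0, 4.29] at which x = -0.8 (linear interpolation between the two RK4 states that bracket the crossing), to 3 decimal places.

t = 2.379

t=0.000: state=(1.170, 0.750)
step 1 (dt=0.01): k1=(0.750, -1.481), k2=(0.743, -1.489), k3=(0.743, -1.489), k4=(0.735, -1.496); state += dt/6·(k1+2k2+2k3+k4)
t=0.010: state=(1.177, 0.735)
t=0.020: state=(1.185, 0.720)
t=0.030: state=(1.192, 0.705)
continuing one RK4 step at a time; state shown every 20 steps (Δt=0.2):
t=0.200: state=(1.289, 0.435)
t=0.400: state=(1.344, 0.125)
t=0.600: state=(1.342, -0.143)
t=0.800: state=(1.290, -0.364)
t=1.000: state=(1.198, -0.557)
t=1.200: state=(1.068, -0.742)
t=1.400: state=(0.900, -0.945)
t=1.600: state=(0.687, -1.193)
t=1.800: state=(0.418, -1.512)
t=2.000: state=(0.076, -1.920)
t=2.200: state=(-0.353, -2.358)
t=2.370: state=(-0.776, -2.580)
next step: t=2.380: state=(-0.802, -2.583) — x has crossed -0.8
linear interpolation between t=2.370 (-0.77614) and t=2.380 (-0.80196) → t≈2.379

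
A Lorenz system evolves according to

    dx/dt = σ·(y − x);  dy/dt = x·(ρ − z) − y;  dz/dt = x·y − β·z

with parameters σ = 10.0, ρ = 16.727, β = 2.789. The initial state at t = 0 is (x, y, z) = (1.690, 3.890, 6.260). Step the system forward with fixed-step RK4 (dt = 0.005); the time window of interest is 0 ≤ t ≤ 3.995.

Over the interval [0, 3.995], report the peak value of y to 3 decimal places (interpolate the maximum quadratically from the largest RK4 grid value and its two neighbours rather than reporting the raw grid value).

t=0.000: state=(1.690, 3.890, 6.260)
step 1 (dt=0.005): k1=(22.000, 13.799, -10.885), k2=(21.795, 14.388, -10.535), k3=(21.815, 14.380, -10.537), k4=(21.628, 14.964, -10.184); state += dt/6·(k1+2k2+2k3+k4)
t=0.005: state=(1.799, 3.962, 6.207)
t=0.010: state=(1.906, 4.040, 6.158)
t=0.015: state=(2.012, 4.123, 6.113)
continuing one RK4 step at a time; state shown every 40 steps (Δt=0.2):
t=0.200: state=(6.970, 10.648, 8.646)
t=0.400: state=(10.721, 8.074, 23.152)
t=0.600: state=(3.217, 0.936, 16.599)
t=0.800: state=(1.781, 2.087, 9.925)
t=1.000: state=(3.874, 5.817, 7.323)
t=1.200: state=(9.578, 12.340, 14.830)
t=1.400: state=(7.580, 3.721, 21.371)
t=1.600: state=(2.700, 1.962, 13.692)
t=1.800: state=(3.284, 4.452, 9.149)
t=2.000: state=(7.454, 10.250, 11.570)
t=2.200: state=(9.397, 7.266, 21.222)
t=2.400: state=(4.117, 2.511, 16.117)
t=2.600: state=(3.518, 4.262, 10.899)
t=2.800: state=(6.691, 8.977, 11.519)
t=3.000: state=(9.330, 8.440, 19.730)
t=3.200: state=(5.130, 3.336, 17.080)
t=3.400: state=(4.011, 4.519, 12.100)
t=3.600: state=(6.592, 8.473, 12.266)
t=3.800: state=(8.876, 8.352, 18.789)
t=3.995: state=(5.693, 4.069, 17.271)
largest grid value and its neighbours: y(0.285)=13.29525, y(0.290)=13.30900, y(0.295)=13.29974
parabola through these three points peaks at t≈0.290 with y≈13.30910

max y = 13.309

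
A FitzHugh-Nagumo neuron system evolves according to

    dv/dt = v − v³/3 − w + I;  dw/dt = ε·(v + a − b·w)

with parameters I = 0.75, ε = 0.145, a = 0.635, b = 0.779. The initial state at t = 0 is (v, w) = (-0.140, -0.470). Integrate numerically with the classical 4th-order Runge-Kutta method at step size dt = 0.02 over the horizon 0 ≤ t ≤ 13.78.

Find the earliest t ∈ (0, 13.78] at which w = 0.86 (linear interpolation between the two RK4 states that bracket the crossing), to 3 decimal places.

t=0.000: state=(-0.140, -0.470)
step 1 (dt=0.02): k1=(1.081, 0.125), k2=(1.090, 0.126), k3=(1.090, 0.126), k4=(1.100, 0.128); state += dt/6·(k1+2k2+2k3+k4)
t=0.020: state=(-0.118, -0.467)
t=0.040: state=(-0.096, -0.465)
t=0.060: state=(-0.073, -0.462)
continuing one RK4 step at a time; state shown every 25 steps (Δt=0.5):
t=0.500: state=(0.534, -0.387)
t=1.000: state=(1.374, -0.253)
t=1.500: state=(1.875, -0.077)
t=2.000: state=(1.982, 0.110)
t=2.500: state=(1.960, 0.288)
t=3.000: state=(1.909, 0.453)
t=3.500: state=(1.851, 0.605)
t=4.000: state=(1.791, 0.745)
t=4.440: state=(1.738, 0.859)
next step: t=4.460: state=(1.736, 0.863) — w has crossed 0.86
linear interpolation between t=4.440 (0.85851) and t=4.460 (0.86344) → t≈4.446

t = 4.446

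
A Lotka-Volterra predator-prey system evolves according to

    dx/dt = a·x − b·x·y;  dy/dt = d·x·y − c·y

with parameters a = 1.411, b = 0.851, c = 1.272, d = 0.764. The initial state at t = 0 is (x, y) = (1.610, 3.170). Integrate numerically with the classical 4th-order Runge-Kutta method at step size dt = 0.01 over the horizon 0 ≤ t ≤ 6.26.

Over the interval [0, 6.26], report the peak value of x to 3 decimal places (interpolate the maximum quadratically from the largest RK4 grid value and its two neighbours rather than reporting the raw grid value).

t=0.000: state=(1.610, 3.170)
step 1 (dt=0.01): k1=(-2.072, -0.133), k2=(-2.057, -0.158), k3=(-2.057, -0.158), k4=(-2.043, -0.183); state += dt/6·(k1+2k2+2k3+k4)
t=0.010: state=(1.589, 3.168)
t=0.020: state=(1.569, 3.166)
t=0.030: state=(1.549, 3.164)
continuing one RK4 step at a time; state shown every 25 steps (Δt=0.25):
t=0.250: state=(1.183, 3.003)
t=0.500: state=(0.919, 2.665)
t=0.750: state=(0.773, 2.276)
t=1.000: state=(0.706, 1.905)
t=1.250: state=(0.694, 1.583)
t=1.500: state=(0.726, 1.318)
t=1.750: state=(0.799, 1.109)
t=2.000: state=(0.914, 0.949)
t=2.250: state=(1.076, 0.835)
t=2.500: state=(1.293, 0.761)
t=2.750: state=(1.572, 0.727)
t=3.000: state=(1.916, 0.737)
t=3.250: state=(2.317, 0.803)
t=3.500: state=(2.741, 0.947)
t=3.750: state=(3.109, 1.207)
t=4.000: state=(3.283, 1.625)
t=4.250: state=(3.119, 2.192)
t=4.500: state=(2.613, 2.769)
t=4.750: state=(1.976, 3.123)
t=5.000: state=(1.436, 3.139)
t=5.250: state=(1.072, 2.894)
t=5.500: state=(0.856, 2.526)
t=5.750: state=(0.742, 2.138)
t=6.000: state=(0.696, 1.783)
t=6.250: state=(0.701, 1.482)
t=6.260: state=(0.702, 1.471)
largest grid value and its neighbours: x(4.010)=3.28388, x(4.020)=3.28395, x(4.030)=3.28345
parabola through these three points peaks at t≈4.016 with x≈3.28399

max x = 3.284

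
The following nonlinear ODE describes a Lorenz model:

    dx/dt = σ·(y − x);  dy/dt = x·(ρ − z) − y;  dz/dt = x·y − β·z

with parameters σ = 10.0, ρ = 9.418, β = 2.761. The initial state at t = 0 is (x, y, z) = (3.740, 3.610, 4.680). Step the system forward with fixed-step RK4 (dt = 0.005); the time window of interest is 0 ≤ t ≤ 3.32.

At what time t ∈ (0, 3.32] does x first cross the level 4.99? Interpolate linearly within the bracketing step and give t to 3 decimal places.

t=0.000: state=(3.740, 3.610, 4.680)
step 1 (dt=0.005): k1=(-1.300, 14.110, 0.580), k2=(-0.915, 14.054, 0.696), k3=(-0.926, 14.058, 0.698), k4=(-0.551, 14.005, 0.816); state += dt/6·(k1+2k2+2k3+k4)
t=0.005: state=(3.735, 3.680, 4.683)
t=0.010: state=(3.734, 3.750, 4.688)
t=0.015: state=(3.737, 3.819, 4.694)
t=0.185: state=(4.982, 6.045, 5.896)
next step: t=0.190: state=(5.035, 6.102, 5.967) — x has crossed 4.99
linear interpolation between t=0.185 (4.98193) and t=0.190 (5.03519) → t≈0.186

t = 0.186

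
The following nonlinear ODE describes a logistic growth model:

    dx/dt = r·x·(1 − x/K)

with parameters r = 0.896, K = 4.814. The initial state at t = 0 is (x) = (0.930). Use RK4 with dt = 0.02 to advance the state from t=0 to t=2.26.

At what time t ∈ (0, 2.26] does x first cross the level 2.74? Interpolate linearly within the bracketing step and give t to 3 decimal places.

t=0.000: state=(0.930)
step 1 (dt=0.02): k1=(0.672), k2=(0.676), k3=(0.676), k4=(0.680); state += dt/6·(k1+2k2+2k3+k4)
t=0.020: state=(0.944)
t=0.040: state=(0.957)
t=0.060: state=(0.971)
continuing one RK4 step at a time; state shown every 5 steps (Δt=0.1):
t=0.100: state=(0.999)
t=0.200: state=(1.072)
t=0.300: state=(1.148)
t=0.400: state=(1.229)
t=0.500: state=(1.312)
t=0.600: state=(1.400)
t=0.700: state=(1.490)
t=0.800: state=(1.584)
t=0.900: state=(1.681)
t=1.000: state=(1.780)
t=1.100: state=(1.881)
t=1.200: state=(1.985)
t=1.300: state=(2.090)
t=1.400: state=(2.197)
t=1.500: state=(2.304)
t=1.600: state=(2.412)
t=1.700: state=(2.520)
t=1.800: state=(2.627)
t=1.900: state=(2.733)
next step: t=1.920: state=(2.755) — x has crossed 2.74
linear interpolation between t=1.900 (2.73349) and t=1.920 (2.75463) → t≈1.906

t = 1.906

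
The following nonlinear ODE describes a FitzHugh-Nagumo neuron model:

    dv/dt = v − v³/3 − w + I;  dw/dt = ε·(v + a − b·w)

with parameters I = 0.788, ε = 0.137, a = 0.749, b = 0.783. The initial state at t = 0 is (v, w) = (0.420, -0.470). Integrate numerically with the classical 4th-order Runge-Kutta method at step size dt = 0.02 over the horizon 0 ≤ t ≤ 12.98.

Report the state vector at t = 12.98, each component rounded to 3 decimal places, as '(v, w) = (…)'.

t=0.000: state=(0.420, -0.470)
step 1 (dt=0.02): k1=(1.653, 0.211), k2=(1.665, 0.213), k3=(1.665, 0.213), k4=(1.676, 0.215); state += dt/6·(k1+2k2+2k3+k4)
t=0.020: state=(0.453, -0.466)
t=0.040: state=(0.487, -0.461)
t=0.060: state=(0.521, -0.457)
continuing one RK4 step at a time; state shown every 25 steps (Δt=0.5):
t=0.500: state=(1.313, -0.338)
t=1.000: state=(1.888, -0.160)
t=1.500: state=(2.017, 0.030)
t=2.000: state=(1.998, 0.213)
t=2.500: state=(1.948, 0.383)
t=3.000: state=(1.891, 0.541)
t=3.500: state=(1.832, 0.687)
t=4.000: state=(1.773, 0.821)
t=4.500: state=(1.714, 0.945)
t=5.000: state=(1.653, 1.057)
t=5.500: state=(1.591, 1.160)
t=6.000: state=(1.528, 1.254)
t=6.500: state=(1.464, 1.338)
t=7.000: state=(1.397, 1.413)
t=7.500: state=(1.326, 1.480)
t=8.000: state=(1.252, 1.539)
t=8.500: state=(1.172, 1.590)
t=9.000: state=(1.085, 1.632)
t=9.500: state=(0.987, 1.666)
t=10.000: state=(0.872, 1.691)
t=10.500: state=(0.731, 1.706)
t=11.000: state=(0.547, 1.710)
t=11.500: state=(0.286, 1.699)
t=12.000: state=(-0.112, 1.667)
t=12.500: state=(-0.718, 1.603)
t=12.980: state=(-1.386, 1.502)

(v, w) = (-1.386, 1.502)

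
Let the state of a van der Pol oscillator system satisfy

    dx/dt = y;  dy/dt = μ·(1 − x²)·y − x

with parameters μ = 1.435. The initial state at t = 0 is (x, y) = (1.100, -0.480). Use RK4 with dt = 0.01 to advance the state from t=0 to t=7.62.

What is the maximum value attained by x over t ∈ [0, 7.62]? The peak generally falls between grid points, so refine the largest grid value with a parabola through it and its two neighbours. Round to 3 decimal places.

t=0.000: state=(1.100, -0.480)
step 1 (dt=0.01): k1=(-0.480, -0.955), k2=(-0.485, -0.955), k3=(-0.485, -0.955), k4=(-0.490, -0.955); state += dt/6·(k1+2k2+2k3+k4)
t=0.010: state=(1.095, -0.490)
t=0.020: state=(1.090, -0.499)
t=0.030: state=(1.085, -0.509)
continuing one RK4 step at a time; state shown every 25 steps (Δt=0.25):
t=0.250: state=(0.950, -0.726)
t=0.500: state=(0.732, -1.028)
t=0.750: state=(0.424, -1.466)
t=1.000: state=(-0.019, -2.119)
t=1.250: state=(-0.641, -2.807)
t=1.500: state=(-1.341, -2.535)
t=1.750: state=(-1.806, -1.136)
t=2.000: state=(-1.950, -0.141)
t=2.250: state=(-1.927, 0.256)
t=2.500: state=(-1.841, 0.413)
t=2.750: state=(-1.726, 0.500)
t=3.000: state=(-1.592, 0.577)
t=3.250: state=(-1.437, 0.668)
t=3.500: state=(-1.255, 0.792)
t=3.750: state=(-1.035, 0.980)
t=4.000: state=(-0.756, 1.282)
t=4.250: state=(-0.377, 1.789)
t=4.500: state=(0.162, 2.567)
t=4.750: state=(0.894, 3.148)
t=5.000: state=(1.602, 2.222)
t=5.250: state=(1.953, 0.677)
t=5.500: state=(2.013, -0.074)
t=5.750: state=(1.956, -0.333)
t=6.000: state=(1.858, -0.439)
t=6.250: state=(1.739, -0.508)
t=6.500: state=(1.604, -0.577)
t=6.750: state=(1.449, -0.664)
t=7.000: state=(1.269, -0.785)
t=7.250: state=(1.052, -0.966)
t=7.500: state=(0.777, -1.259)
t=7.620: state=(0.614, -1.462)
largest grid value and its neighbours: x(5.450)=2.01405, x(5.460)=2.01415, x(5.470)=2.01405
parabola through these three points peaks at t≈5.460 with x≈2.01415

max x = 2.014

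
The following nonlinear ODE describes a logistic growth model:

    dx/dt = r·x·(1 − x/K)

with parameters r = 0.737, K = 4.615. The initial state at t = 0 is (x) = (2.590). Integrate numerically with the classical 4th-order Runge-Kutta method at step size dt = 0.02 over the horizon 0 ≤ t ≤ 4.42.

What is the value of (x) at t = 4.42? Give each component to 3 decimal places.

t=0.000: state=(2.590)
step 1 (dt=0.02): k1=(0.838), k2=(0.837), k3=(0.837), k4=(0.836); state += dt/6·(k1+2k2+2k3+k4)
t=0.020: state=(2.607)
t=0.040: state=(2.623)
t=0.060: state=(2.640)
continuing one RK4 step at a time; state shown every 10 steps (Δt=0.2):
t=0.200: state=(2.756)
t=0.400: state=(2.917)
t=0.600: state=(3.072)
t=0.800: state=(3.219)
t=1.000: state=(3.358)
t=1.200: state=(3.489)
t=1.400: state=(3.609)
t=1.600: state=(3.720)
t=1.800: state=(3.822)
t=2.000: state=(3.914)
t=2.200: state=(3.997)
t=2.400: state=(4.072)
t=2.600: state=(4.139)
t=2.800: state=(4.198)
t=3.000: state=(4.251)
t=3.200: state=(4.297)
t=3.400: state=(4.338)
t=3.600: state=(4.374)
t=3.800: state=(4.406)
t=4.000: state=(4.433)
t=4.200: state=(4.457)
t=4.400: state=(4.478)
t=4.420: state=(4.480)

(x) = (4.480)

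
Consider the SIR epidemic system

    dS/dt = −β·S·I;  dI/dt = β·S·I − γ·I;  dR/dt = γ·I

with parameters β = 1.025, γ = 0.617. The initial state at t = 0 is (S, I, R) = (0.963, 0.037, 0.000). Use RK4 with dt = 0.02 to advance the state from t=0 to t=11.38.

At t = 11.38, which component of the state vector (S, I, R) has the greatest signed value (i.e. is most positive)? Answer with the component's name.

t=0.000: state=(0.963, 0.037, 0.000)
step 1 (dt=0.02): k1=(-0.037, 0.014, 0.023), k2=(-0.037, 0.014, 0.023), k3=(-0.037, 0.014, 0.023), k4=(-0.037, 0.014, 0.023); state += dt/6·(k1+2k2+2k3+k4)
t=0.020: state=(0.962, 0.037, 0.000)
t=0.040: state=(0.962, 0.038, 0.001)
t=0.060: state=(0.961, 0.038, 0.001)
continuing one RK4 step at a time; state shown every 25 steps (Δt=0.5):
t=0.500: state=(0.943, 0.044, 0.013)
t=1.000: state=(0.920, 0.052, 0.027)
t=1.500: state=(0.894, 0.061, 0.045)
t=2.000: state=(0.864, 0.071, 0.065)
t=2.500: state=(0.831, 0.080, 0.089)
t=3.000: state=(0.796, 0.089, 0.115)
t=3.500: state=(0.759, 0.098, 0.144)
t=4.000: state=(0.720, 0.105, 0.175)
t=4.500: state=(0.681, 0.110, 0.208)
t=5.000: state=(0.643, 0.114, 0.243)
t=5.500: state=(0.607, 0.115, 0.278)
t=6.000: state=(0.572, 0.114, 0.314)
t=6.500: state=(0.540, 0.112, 0.349)
t=7.000: state=(0.510, 0.107, 0.383)
t=7.500: state=(0.483, 0.102, 0.415)
t=8.000: state=(0.460, 0.095, 0.445)
t=8.500: state=(0.439, 0.088, 0.473)
t=9.000: state=(0.420, 0.081, 0.499)
t=9.500: state=(0.404, 0.073, 0.523)
t=10.000: state=(0.390, 0.066, 0.545)
t=10.500: state=(0.377, 0.059, 0.564)
t=11.000: state=(0.367, 0.052, 0.581)
t=11.380: state=(0.360, 0.048, 0.593)
compare at T: S=0.360, I=0.048, R=0.593

largest component: R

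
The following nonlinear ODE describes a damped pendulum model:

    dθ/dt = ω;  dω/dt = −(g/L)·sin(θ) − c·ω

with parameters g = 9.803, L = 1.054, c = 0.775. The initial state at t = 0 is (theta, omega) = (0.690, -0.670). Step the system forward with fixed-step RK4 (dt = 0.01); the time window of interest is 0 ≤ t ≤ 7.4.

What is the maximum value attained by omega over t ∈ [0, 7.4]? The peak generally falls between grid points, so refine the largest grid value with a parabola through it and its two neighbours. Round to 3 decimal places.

max omega = 1.201

t=0.000: state=(0.690, -0.670)
step 1 (dt=0.01): k1=(-0.670, -5.401), k2=(-0.697, -5.356), k3=(-0.697, -5.355), k4=(-0.724, -5.309); state += dt/6·(k1+2k2+2k3+k4)
t=0.010: state=(0.683, -0.724)
t=0.020: state=(0.676, -0.776)
t=0.030: state=(0.668, -0.828)
continuing one RK4 step at a time; state shown every 25 steps (Δt=0.25):
t=0.250: state=(0.382, -1.656)
t=0.500: state=(-0.057, -1.690)
t=0.750: state=(-0.391, -0.879)
t=1.000: state=(-0.474, 0.207)
t=1.250: state=(-0.312, 1.006)
t=1.500: state=(-0.024, 1.179)
t=1.750: state=(0.225, 0.731)
t=2.000: state=(0.318, 0.002)
t=2.250: state=(0.237, -0.600)
t=2.500: state=(0.052, -0.801)
t=2.750: state=(-0.126, -0.565)
t=3.000: state=(-0.210, -0.088)
t=3.250: state=(-0.174, 0.349)
t=3.500: state=(-0.057, 0.535)
t=3.750: state=(0.068, 0.419)
t=4.000: state=(0.137, 0.114)
t=4.250: state=(0.125, -0.195)
t=4.500: state=(0.052, -0.352)
t=4.750: state=(-0.034, -0.304)
t=5.000: state=(-0.088, -0.112)
t=5.250: state=(-0.088, 0.102)
t=5.500: state=(-0.044, 0.228)
t=5.750: state=(0.014, 0.216)
t=6.000: state=(0.055, 0.098)
t=6.250: state=(0.061, -0.049)
t=6.500: state=(0.035, -0.145)
t=6.750: state=(-0.004, -0.152)
t=7.000: state=(-0.034, -0.081)
t=7.250: state=(-0.042, 0.018)
t=7.400: state=(-0.035, 0.068)
largest grid value and its neighbours: omega(1.430)=1.20074, omega(1.440)=1.20087, omega(1.450)=1.19989
parabola through these three points peaks at t≈1.436 with omega≈1.20095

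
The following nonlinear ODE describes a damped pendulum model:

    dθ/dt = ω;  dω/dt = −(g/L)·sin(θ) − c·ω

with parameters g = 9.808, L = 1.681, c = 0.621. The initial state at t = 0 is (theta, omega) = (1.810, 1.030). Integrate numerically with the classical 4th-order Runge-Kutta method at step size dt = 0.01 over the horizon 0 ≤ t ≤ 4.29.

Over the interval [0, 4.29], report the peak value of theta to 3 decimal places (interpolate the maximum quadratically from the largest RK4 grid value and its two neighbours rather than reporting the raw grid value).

t=0.000: state=(1.810, 1.030)
step 1 (dt=0.01): k1=(1.030, -6.308), k2=(0.998, -6.281), k3=(0.999, -6.282), k4=(0.967, -6.255); state += dt/6·(k1+2k2+2k3+k4)
t=0.010: state=(1.820, 0.967)
t=0.020: state=(1.829, 0.905)
t=0.030: state=(1.838, 0.843)
continuing one RK4 step at a time; state shown every 20 steps (Δt=0.2):
t=0.200: state=(1.896, -0.137)
t=0.400: state=(1.763, -1.177)
t=0.600: state=(1.431, -2.131)
t=0.800: state=(0.924, -2.888)
t=1.000: state=(0.308, -3.173)
t=1.200: state=(-0.300, -2.792)
t=1.400: state=(-0.774, -1.891)
t=1.600: state=(-1.044, -0.793)
t=1.800: state=(-1.094, 0.271)
t=2.000: state=(-0.946, 1.181)
t=2.200: state=(-0.639, 1.827)
t=2.400: state=(-0.241, 2.078)
t=2.600: state=(0.161, 1.871)
t=2.800: state=(0.482, 1.294)
t=3.000: state=(0.666, 0.534)
t=3.200: state=(0.696, -0.230)
t=3.400: state=(0.583, -0.866)
t=3.600: state=(0.365, -1.269)
t=3.800: state=(0.096, -1.369)
t=4.000: state=(-0.163, -1.166)
t=4.200: state=(-0.356, -0.739)
t=4.290: state=(-0.412, -0.507)
largest grid value and its neighbours: theta(0.160)=1.89747, theta(0.170)=1.89802, theta(0.180)=1.89802
parabola through these three points peaks at t≈0.175 with theta≈1.89809

max theta = 1.898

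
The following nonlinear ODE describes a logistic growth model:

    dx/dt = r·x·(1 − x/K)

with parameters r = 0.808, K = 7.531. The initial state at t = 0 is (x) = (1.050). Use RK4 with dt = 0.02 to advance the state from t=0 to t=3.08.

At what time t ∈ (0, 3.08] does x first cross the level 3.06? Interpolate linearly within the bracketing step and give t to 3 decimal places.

t=0.000: state=(1.050)
step 1 (dt=0.02): k1=(0.730), k2=(0.734), k3=(0.734), k4=(0.739); state += dt/6·(k1+2k2+2k3+k4)
t=0.020: state=(1.065)
t=0.040: state=(1.080)
t=0.060: state=(1.095)
continuing one RK4 step at a time; state shown every 5 steps (Δt=0.1):
t=0.100: state=(1.125)
t=0.200: state=(1.205)
t=0.300: state=(1.289)
t=0.400: state=(1.377)
t=0.500: state=(1.471)
t=0.600: state=(1.569)
t=0.700: state=(1.671)
t=0.800: state=(1.779)
t=0.900: state=(1.891)
t=1.000: state=(2.008)
t=1.100: state=(2.129)
t=1.200: state=(2.254)
t=1.300: state=(2.384)
t=1.400: state=(2.517)
t=1.500: state=(2.655)
t=1.600: state=(2.795)
t=1.700: state=(2.939)
t=1.780: state=(3.055)
next step: t=1.800: state=(3.085) — x has crossed 3.06
linear interpolation between t=1.780 (3.05519) and t=1.800 (3.08458) → t≈1.783

t = 1.783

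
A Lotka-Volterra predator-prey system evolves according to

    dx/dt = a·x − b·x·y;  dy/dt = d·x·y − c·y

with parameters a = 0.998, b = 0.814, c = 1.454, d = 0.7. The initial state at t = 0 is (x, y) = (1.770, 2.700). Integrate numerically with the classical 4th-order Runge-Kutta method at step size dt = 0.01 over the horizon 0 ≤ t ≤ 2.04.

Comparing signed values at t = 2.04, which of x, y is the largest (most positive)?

t=0.000: state=(1.770, 2.700)
step 1 (dt=0.01): k1=(-2.124, -0.581), k2=(-2.107, -0.600), k3=(-2.107, -0.600), k4=(-2.090, -0.619); state += dt/6·(k1+2k2+2k3+k4)
t=0.010: state=(1.749, 2.694)
t=0.020: state=(1.728, 2.688)
t=0.030: state=(1.708, 2.681)
continuing one RK4 step at a time; state shown every 10 steps (Δt=0.1):
t=0.100: state=(1.574, 2.624)
t=0.200: state=(1.411, 2.518)
t=0.300: state=(1.276, 2.392)
t=0.400: state=(1.167, 2.253)
t=0.500: state=(1.080, 2.107)
t=0.600: state=(1.011, 1.960)
t=0.700: state=(0.958, 1.816)
t=0.800: state=(0.919, 1.676)
t=0.900: state=(0.890, 1.544)
t=1.000: state=(0.872, 1.420)
t=1.100: state=(0.863, 1.305)
t=1.200: state=(0.861, 1.198)
t=1.300: state=(0.866, 1.101)
t=1.400: state=(0.878, 1.012)
t=1.500: state=(0.897, 0.931)
t=1.600: state=(0.921, 0.858)
t=1.700: state=(0.952, 0.792)
t=1.800: state=(0.989, 0.733)
t=1.900: state=(1.032, 0.680)
t=2.000: state=(1.081, 0.633)
t=2.040: state=(1.102, 0.616)
compare at T: x=1.102, y=0.616

largest component: x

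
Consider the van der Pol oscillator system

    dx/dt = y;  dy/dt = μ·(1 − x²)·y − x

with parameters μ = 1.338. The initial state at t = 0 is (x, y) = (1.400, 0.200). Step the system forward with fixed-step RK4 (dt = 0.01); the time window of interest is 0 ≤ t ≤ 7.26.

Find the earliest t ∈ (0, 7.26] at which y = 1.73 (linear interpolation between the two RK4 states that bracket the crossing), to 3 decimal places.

t=0.000: state=(1.400, 0.200)
step 1 (dt=0.01): k1=(0.200, -1.657), k2=(0.192, -1.648), k3=(0.192, -1.648), k4=(0.184, -1.639); state += dt/6·(k1+2k2+2k3+k4)
t=0.010: state=(1.402, 0.184)
t=0.020: state=(1.404, 0.167)
t=0.030: state=(1.405, 0.151)
continuing one RK4 step at a time; state shown every 25 steps (Δt=0.25):
t=0.250: state=(1.403, -0.156)
t=0.500: state=(1.330, -0.415)
t=0.750: state=(1.200, -0.627)
t=1.000: state=(1.016, -0.848)
t=1.250: state=(0.770, -1.138)
t=1.500: state=(0.435, -1.572)
t=1.750: state=(-0.035, -2.217)
t=2.000: state=(-0.676, -2.852)
t=2.250: state=(-1.377, -2.505)
t=2.500: state=(-1.835, -1.119)
t=2.750: state=(-1.976, -0.138)
t=3.000: state=(-1.953, 0.264)
t=3.250: state=(-1.864, 0.427)
t=3.500: state=(-1.745, 0.520)
t=3.750: state=(-1.605, 0.601)
t=4.000: state=(-1.443, 0.696)
t=4.250: state=(-1.254, 0.826)
t=4.500: state=(-1.025, 1.019)
t=4.750: state=(-0.735, 1.325)
t=4.960: state=(-0.418, 1.728)
next step: t=4.970: state=(-0.400, 1.751) — y has crossed 1.73
linear interpolation between t=4.960 (1.72775) and t=4.970 (1.75123) → t≈4.961

t = 4.961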